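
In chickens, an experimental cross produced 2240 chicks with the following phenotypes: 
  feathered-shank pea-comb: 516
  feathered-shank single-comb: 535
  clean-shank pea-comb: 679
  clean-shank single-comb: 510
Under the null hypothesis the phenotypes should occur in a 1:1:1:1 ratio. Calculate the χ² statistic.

Under the 1:1:1:1 hypothesis (Σ ratio = 4, N = 2240):
  feathered-shank pea-comb: 2240 × 1/4 = 560
  feathered-shank single-comb: 2240 × 1/4 = 560
  clean-shank pea-comb: 2240 × 1/4 = 560
  clean-shank single-comb: 2240 × 1/4 = 560
χ² = Σ (O − E)² / E
  feathered-shank pea-comb: (516 − 560)² / 560 = 3.4571
  feathered-shank single-comb: (535 − 560)² / 560 = 1.1161
  clean-shank pea-comb: (679 − 560)² / 560 = 25.2875
  clean-shank single-comb: (510 − 560)² / 560 = 4.4643
χ² = 3.4571 + 1.1161 + 25.2875 + 4.4643 = 34.325

34.325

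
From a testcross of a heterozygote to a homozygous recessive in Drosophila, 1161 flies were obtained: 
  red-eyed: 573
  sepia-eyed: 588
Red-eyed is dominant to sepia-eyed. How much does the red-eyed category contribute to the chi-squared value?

A testcross of a heterozygote (Aa × aa) gives a 1:1 phenotypic ratio.
Under the 1:1 hypothesis (Σ ratio = 2, N = 1161):
  red-eyed: 1161 × 1/2 = 580.5
  sepia-eyed: 1161 × 1/2 = 580.5
Contribution of red-eyed: (573 − 580.5)² / 580.5 = 0.0969

0.097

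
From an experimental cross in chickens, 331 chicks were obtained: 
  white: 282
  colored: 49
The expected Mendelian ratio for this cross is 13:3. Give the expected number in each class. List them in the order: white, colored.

Total ratio parts = 16. Expected numbers out of 331:
  white: 331 × 13/16 = 268.9375
  colored: 331 × 3/16 = 62.0625

268.9375, 62.0625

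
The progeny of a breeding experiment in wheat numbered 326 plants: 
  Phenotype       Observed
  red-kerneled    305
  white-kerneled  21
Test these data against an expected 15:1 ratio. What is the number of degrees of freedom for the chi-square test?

A goodness-of-fit test with 2 phenotype classes has df = 2 − 1 = 1.

1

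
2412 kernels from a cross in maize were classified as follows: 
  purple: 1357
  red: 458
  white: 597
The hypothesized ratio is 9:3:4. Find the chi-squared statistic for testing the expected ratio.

Total ratio parts = 16. Expected numbers out of 2412:
  purple: 2412 × 9/16 = 1356.75
  red: 2412 × 3/16 = 452.25
  white: 2412 × 4/16 = 603
χ² = Σ (O − E)² / E
  purple: (1357 − 1356.75)² / 1356.75 = 0.0000
  red: (458 − 452.25)² / 452.25 = 0.0731
  white: (597 − 603)² / 603 = 0.0597
χ² = 0.0000 + 0.0731 + 0.0597 = 0.1328 ≈ 0.133

0.133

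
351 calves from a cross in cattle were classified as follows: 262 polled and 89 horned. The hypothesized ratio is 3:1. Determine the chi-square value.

0.024

Under the 3:1 hypothesis (Σ ratio = 4, N = 351):
  polled: 351 × 3/4 = 263.25
  horned: 351 × 1/4 = 87.75
χ² = Σ (O − E)² / E
  polled: (262 − 263.25)² / 263.25 = 0.0059
  horned: (89 − 87.75)² / 87.75 = 0.0178
χ² = 0.0059 + 0.0178 = 0.0237 ≈ 0.024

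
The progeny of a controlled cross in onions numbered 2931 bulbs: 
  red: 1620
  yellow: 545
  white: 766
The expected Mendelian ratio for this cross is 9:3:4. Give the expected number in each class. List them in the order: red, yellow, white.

1648.6875, 549.5625, 732.75

Total ratio parts = 16. Expected numbers out of 2931:
  red: 2931 × 9/16 = 1648.6875
  yellow: 2931 × 3/16 = 549.5625
  white: 2931 × 4/16 = 732.75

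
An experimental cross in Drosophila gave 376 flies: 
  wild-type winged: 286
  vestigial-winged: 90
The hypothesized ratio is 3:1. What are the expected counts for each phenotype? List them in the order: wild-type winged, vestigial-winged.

Under the 3:1 hypothesis (Σ ratio = 4, N = 376):
  wild-type winged: 376 × 3/4 = 282
  vestigial-winged: 376 × 1/4 = 94

282, 94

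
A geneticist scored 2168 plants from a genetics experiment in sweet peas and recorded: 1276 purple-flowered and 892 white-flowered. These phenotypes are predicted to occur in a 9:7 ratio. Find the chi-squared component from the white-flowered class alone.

3.366

Under the 9:7 hypothesis (Σ ratio = 16, N = 2168):
  purple-flowered: 2168 × 9/16 = 1219.5
  white-flowered: 2168 × 7/16 = 948.5
Contribution of white-flowered: (892 − 948.5)² / 948.5 = 3.3656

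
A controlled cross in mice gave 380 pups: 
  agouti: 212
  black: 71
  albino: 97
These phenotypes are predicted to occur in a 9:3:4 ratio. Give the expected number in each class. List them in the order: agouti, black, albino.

Expected counts for N = 380 under a 9:3:4 ratio (total parts = 16):
  agouti: 380 × 9/16 = 213.75
  black: 380 × 3/16 = 71.25
  albino: 380 × 4/16 = 95

213.75, 71.25, 95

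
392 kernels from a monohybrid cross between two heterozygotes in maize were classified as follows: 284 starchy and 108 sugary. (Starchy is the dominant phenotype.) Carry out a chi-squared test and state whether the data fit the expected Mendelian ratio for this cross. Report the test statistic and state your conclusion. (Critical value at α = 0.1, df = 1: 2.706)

1.361; consistent

For a monohybrid cross between heterozygotes with complete dominance, the expected phenotypic ratio is 3:1.
Under the 3:1 hypothesis (Σ ratio = 4, N = 392):
  starchy: 392 × 3/4 = 294
  sugary: 392 × 1/4 = 98
χ² = Σ (O − E)² / E
  starchy: (284 − 294)² / 294 = 0.3401
  sugary: (108 − 98)² / 98 = 1.0204
χ² = 0.3401 + 1.0204 = 1.3605 ≈ 1.361
Degrees of freedom = 2 − 1 = 1; critical value at α = 0.1 is 2.706.
Since 1.361 < 2.706, we fail to reject the null hypothesis — the data are consistent with the 3:1 ratio.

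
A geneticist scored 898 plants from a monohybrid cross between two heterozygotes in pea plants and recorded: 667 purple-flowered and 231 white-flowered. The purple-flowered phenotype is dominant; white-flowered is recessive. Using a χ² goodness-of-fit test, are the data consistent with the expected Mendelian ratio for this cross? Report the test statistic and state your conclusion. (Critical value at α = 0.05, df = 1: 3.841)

0.251; consistent

For a monohybrid cross between heterozygotes with complete dominance, the expected phenotypic ratio is 3:1.
Expected counts for N = 898 under a 3:1 ratio (total parts = 4):
  purple-flowered: 898 × 3/4 = 673.5
  white-flowered: 898 × 1/4 = 224.5
χ² = Σ (O − E)² / E
  purple-flowered: (667 − 673.5)² / 673.5 = 0.0627
  white-flowered: (231 − 224.5)² / 224.5 = 0.1882
χ² = 0.0627 + 0.1882 = 0.2509 ≈ 0.251
Degrees of freedom = 2 − 1 = 1; critical value at α = 0.05 is 3.841.
Since 0.251 < 3.841, we fail to reject the null hypothesis — the data are consistent with the 3:1 ratio.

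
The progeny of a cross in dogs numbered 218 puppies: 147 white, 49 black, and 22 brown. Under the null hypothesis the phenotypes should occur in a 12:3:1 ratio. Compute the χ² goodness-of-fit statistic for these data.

Expected counts for N = 218 under a 12:3:1 ratio (total parts = 16):
  white: 218 × 12/16 = 163.5
  black: 218 × 3/16 = 40.875
  brown: 218 × 1/16 = 13.625
χ² = Σ (O − E)² / E
  white: (147 − 163.5)² / 163.5 = 1.6651
  black: (49 − 40.875)² / 40.875 = 1.6151
  brown: (22 − 13.625)² / 13.625 = 5.1479
χ² = 1.6651 + 1.6151 + 5.1479 = 8.4281 ≈ 8.428

8.428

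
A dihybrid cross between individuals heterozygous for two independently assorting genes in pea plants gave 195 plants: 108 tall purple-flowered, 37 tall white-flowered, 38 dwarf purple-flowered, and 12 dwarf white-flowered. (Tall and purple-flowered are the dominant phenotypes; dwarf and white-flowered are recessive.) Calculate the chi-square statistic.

0.091

A dihybrid F₂ with independent assortment and complete dominance at both loci gives a 9:3:3:1 phenotypic ratio.
Total ratio parts = 16. Expected numbers out of 195:
  tall purple-flowered: 195 × 9/16 = 109.6875
  tall white-flowered: 195 × 3/16 = 36.5625
  dwarf purple-flowered: 195 × 3/16 = 36.5625
  dwarf white-flowered: 195 × 1/16 = 12.1875
χ² = Σ (O − E)² / E
  tall purple-flowered: (108 − 109.6875)² / 109.6875 = 0.0260
  tall white-flowered: (37 − 36.5625)² / 36.5625 = 0.0052
  dwarf purple-flowered: (38 − 36.5625)² / 36.5625 = 0.0565
  dwarf white-flowered: (12 − 12.1875)² / 12.1875 = 0.0029
χ² = 0.0260 + 0.0052 + 0.0565 + 0.0029 = 0.0906 ≈ 0.091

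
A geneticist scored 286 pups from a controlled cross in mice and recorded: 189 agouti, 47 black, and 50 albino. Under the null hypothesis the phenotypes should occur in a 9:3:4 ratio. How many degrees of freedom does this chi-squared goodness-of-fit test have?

A goodness-of-fit test with 3 phenotype classes has df = 3 − 1 = 2.

2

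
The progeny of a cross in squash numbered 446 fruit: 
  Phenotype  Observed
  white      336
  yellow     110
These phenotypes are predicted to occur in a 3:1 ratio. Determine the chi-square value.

The 3:1 ratio has 4 parts, so with N = 446 the expected counts are:
  white: 446 × 3/4 = 334.5
  yellow: 446 × 1/4 = 111.5
χ² = Σ (O − E)² / E
  white: (336 − 334.5)² / 334.5 = 0.0067
  yellow: (110 − 111.5)² / 111.5 = 0.0202
χ² = 0.0067 + 0.0202 = 0.0269 ≈ 0.027

0.027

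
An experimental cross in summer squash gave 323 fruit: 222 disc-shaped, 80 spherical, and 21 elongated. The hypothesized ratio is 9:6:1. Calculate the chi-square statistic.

22.940

Expected counts for N = 323 under a 9:6:1 ratio (total parts = 16):
  disc-shaped: 323 × 9/16 = 181.6875
  spherical: 323 × 6/16 = 121.125
  elongated: 323 × 1/16 = 20.1875
χ² = Σ (O − E)² / E
  disc-shaped: (222 − 181.6875)² / 181.6875 = 8.9445
  spherical: (80 − 121.125)² / 121.125 = 13.9630
  elongated: (21 − 20.1875)² / 20.1875 = 0.0327
χ² = 8.9445 + 13.9630 + 0.0327 = 22.9402 ≈ 22.940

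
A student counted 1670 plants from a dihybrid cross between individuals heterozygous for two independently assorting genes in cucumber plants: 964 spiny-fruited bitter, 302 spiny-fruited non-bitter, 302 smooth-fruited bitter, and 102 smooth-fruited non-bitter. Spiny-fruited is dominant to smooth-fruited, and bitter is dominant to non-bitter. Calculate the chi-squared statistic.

1.490

A dihybrid F₂ with independent assortment and complete dominance at both loci gives a 9:3:3:1 phenotypic ratio.
Expected counts for N = 1670 under a 9:3:3:1 ratio (total parts = 16):
  spiny-fruited bitter: 1670 × 9/16 = 939.375
  spiny-fruited non-bitter: 1670 × 3/16 = 313.125
  smooth-fruited bitter: 1670 × 3/16 = 313.125
  smooth-fruited non-bitter: 1670 × 1/16 = 104.375
χ² = Σ (O − E)² / E
  spiny-fruited bitter: (964 − 939.375)² / 939.375 = 0.6455
  spiny-fruited non-bitter: (302 − 313.125)² / 313.125 = 0.3953
  smooth-fruited bitter: (302 − 313.125)² / 313.125 = 0.3953
  smooth-fruited non-bitter: (102 − 104.375)² / 104.375 = 0.0540
χ² = 0.6455 + 0.3953 + 0.3953 + 0.0540 = 1.4901 ≈ 1.490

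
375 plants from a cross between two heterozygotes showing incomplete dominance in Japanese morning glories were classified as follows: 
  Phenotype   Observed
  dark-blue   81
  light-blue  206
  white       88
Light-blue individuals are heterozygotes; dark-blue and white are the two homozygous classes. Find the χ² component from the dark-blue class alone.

With incomplete dominance, a heterozygote × heterozygote cross gives a 1:2:1 phenotypic ratio.
Total ratio parts = 4. Expected numbers out of 375:
  dark-blue: 375 × 1/4 = 93.75
  light-blue: 375 × 2/4 = 187.5
  white: 375 × 1/4 = 93.75
Contribution of dark-blue: (81 − 93.75)² / 93.75 = 1.7340

1.734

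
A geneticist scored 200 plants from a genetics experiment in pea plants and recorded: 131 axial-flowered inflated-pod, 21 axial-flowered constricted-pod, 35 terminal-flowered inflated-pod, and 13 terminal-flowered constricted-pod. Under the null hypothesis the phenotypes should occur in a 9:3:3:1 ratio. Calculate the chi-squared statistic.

Expected counts for N = 200 under a 9:3:3:1 ratio (total parts = 16):
  axial-flowered inflated-pod: 200 × 9/16 = 112.5
  axial-flowered constricted-pod: 200 × 3/16 = 37.5
  terminal-flowered inflated-pod: 200 × 3/16 = 37.5
  terminal-flowered constricted-pod: 200 × 1/16 = 12.5
χ² = Σ (O − E)² / E
  axial-flowered inflated-pod: (131 − 112.5)² / 112.5 = 3.0422
  axial-flowered constricted-pod: (21 − 37.5)² / 37.5 = 7.2600
  terminal-flowered inflated-pod: (35 − 37.5)² / 37.5 = 0.1667
  terminal-flowered constricted-pod: (13 − 12.5)² / 12.5 = 0.0200
χ² = 3.0422 + 7.2600 + 0.1667 + 0.0200 = 10.4889 ≈ 10.489

10.489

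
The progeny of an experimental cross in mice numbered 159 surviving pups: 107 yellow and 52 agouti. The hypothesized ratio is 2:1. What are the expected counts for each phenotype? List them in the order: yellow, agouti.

106, 53

Expected counts for N = 159 under a 2:1 ratio (total parts = 3):
  yellow: 159 × 2/3 = 106
  agouti: 159 × 1/3 = 53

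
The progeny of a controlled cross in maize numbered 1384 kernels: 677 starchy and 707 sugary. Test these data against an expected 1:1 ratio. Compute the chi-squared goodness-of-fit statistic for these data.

0.650

Total ratio parts = 2. Expected numbers out of 1384:
  starchy: 1384 × 1/2 = 692
  sugary: 1384 × 1/2 = 692
χ² = Σ (O − E)² / E
  starchy: (677 − 692)² / 692 = 0.3251
  sugary: (707 − 692)² / 692 = 0.3251
χ² = 0.3251 + 0.3251 = 0.6502 ≈ 0.650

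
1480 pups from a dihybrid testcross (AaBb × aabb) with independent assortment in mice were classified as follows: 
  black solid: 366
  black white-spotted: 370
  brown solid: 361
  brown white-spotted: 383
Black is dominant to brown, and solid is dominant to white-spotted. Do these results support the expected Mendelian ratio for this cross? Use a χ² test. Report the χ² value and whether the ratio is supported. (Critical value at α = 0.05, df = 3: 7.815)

A dihybrid testcross with independent assortment gives a 1:1:1:1 ratio.
Expected counts for N = 1480 under a 1:1:1:1 ratio (total parts = 4):
  black solid: 1480 × 1/4 = 370
  black white-spotted: 1480 × 1/4 = 370
  brown solid: 1480 × 1/4 = 370
  brown white-spotted: 1480 × 1/4 = 370
χ² = Σ (O − E)² / E
  black solid: (366 − 370)² / 370 = 0.0432
  black white-spotted: (370 − 370)² / 370 = 0.0000
  brown solid: (361 − 370)² / 370 = 0.2189
  brown white-spotted: (383 − 370)² / 370 = 0.4568
χ² = 0.0432 + 0.0000 + 0.2189 + 0.4568 = 0.7189 ≈ 0.719
Degrees of freedom = 4 − 1 = 3; critical value at α = 0.05 is 7.815.
Since 0.719 < 7.815, we fail to reject the null hypothesis — the data are consistent with the 1:1:1:1 ratio.

0.719; consistent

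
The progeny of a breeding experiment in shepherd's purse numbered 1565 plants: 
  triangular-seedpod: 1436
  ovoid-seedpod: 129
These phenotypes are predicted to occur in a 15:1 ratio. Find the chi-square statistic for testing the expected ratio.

Expected counts for N = 1565 under a 15:1 ratio (total parts = 16):
  triangular-seedpod: 1565 × 15/16 = 1467.1875
  ovoid-seedpod: 1565 × 1/16 = 97.8125
χ² = Σ (O − E)² / E
  triangular-seedpod: (1436 − 1467.1875)² / 1467.1875 = 0.6629
  ovoid-seedpod: (129 − 97.8125)² / 97.8125 = 9.9441
χ² = 0.6629 + 9.9441 = 10.607

10.607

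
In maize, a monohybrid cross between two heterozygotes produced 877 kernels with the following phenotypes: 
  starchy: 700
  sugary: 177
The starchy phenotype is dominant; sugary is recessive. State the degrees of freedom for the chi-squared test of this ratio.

For a monohybrid cross between heterozygotes with complete dominance, the expected phenotypic ratio is 3:1.
A goodness-of-fit test with 2 phenotype classes has df = 2 − 1 = 1.

1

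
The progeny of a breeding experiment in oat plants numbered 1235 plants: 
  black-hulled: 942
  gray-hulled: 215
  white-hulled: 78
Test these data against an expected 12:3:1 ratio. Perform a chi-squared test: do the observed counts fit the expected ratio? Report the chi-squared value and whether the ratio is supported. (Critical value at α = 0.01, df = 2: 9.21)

Expected counts for N = 1235 under a 12:3:1 ratio (total parts = 16):
  black-hulled: 1235 × 12/16 = 926.25
  gray-hulled: 1235 × 3/16 = 231.5625
  white-hulled: 1235 × 1/16 = 77.1875
χ² = Σ (O − E)² / E
  black-hulled: (942 − 926.25)² / 926.25 = 0.2678
  gray-hulled: (215 − 231.5625)² / 231.5625 = 1.1846
  white-hulled: (78 − 77.1875)² / 77.1875 = 0.0086
χ² = 0.2678 + 1.1846 + 0.0086 = 1.461
Degrees of freedom = 3 − 1 = 2; critical value at α = 0.01 is 9.21.
Since 1.461 < 9.21, we fail to reject the null hypothesis — the data are consistent with the 12:3:1 ratio.

1.461; consistent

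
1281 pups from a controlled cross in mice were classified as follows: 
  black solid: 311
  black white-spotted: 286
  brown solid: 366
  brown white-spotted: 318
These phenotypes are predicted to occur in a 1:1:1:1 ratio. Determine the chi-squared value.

The 1:1:1:1 ratio has 4 parts, so with N = 1281 the expected counts are:
  black solid: 1281 × 1/4 = 320.25
  black white-spotted: 1281 × 1/4 = 320.25
  brown solid: 1281 × 1/4 = 320.25
  brown white-spotted: 1281 × 1/4 = 320.25
χ² = Σ (O − E)² / E
  black solid: (311 − 320.25)² / 320.25 = 0.2672
  black white-spotted: (286 − 320.25)² / 320.25 = 3.6630
  brown solid: (366 − 320.25)² / 320.25 = 6.5357
  brown white-spotted: (318 − 320.25)² / 320.25 = 0.0158
χ² = 0.2672 + 3.6630 + 6.5357 + 0.0158 = 10.4817 ≈ 10.482

10.482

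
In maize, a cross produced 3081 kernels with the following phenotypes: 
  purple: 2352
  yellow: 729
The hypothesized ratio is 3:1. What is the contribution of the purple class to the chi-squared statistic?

Expected counts for N = 3081 under a 3:1 ratio (total parts = 4):
  purple: 3081 × 3/4 = 2310.75
  yellow: 3081 × 1/4 = 770.25
Contribution of purple: (2352 − 2310.75)² / 2310.75 = 0.7364

0.736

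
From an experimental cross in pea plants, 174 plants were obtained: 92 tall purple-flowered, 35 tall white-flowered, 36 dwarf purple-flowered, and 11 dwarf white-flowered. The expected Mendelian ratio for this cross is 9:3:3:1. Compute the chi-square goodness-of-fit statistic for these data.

Total ratio parts = 16. Expected numbers out of 174:
  tall purple-flowered: 174 × 9/16 = 97.875
  tall white-flowered: 174 × 3/16 = 32.625
  dwarf purple-flowered: 174 × 3/16 = 32.625
  dwarf white-flowered: 174 × 1/16 = 10.875
χ² = Σ (O − E)² / E
  tall purple-flowered: (92 − 97.875)² / 97.875 = 0.3527
  tall white-flowered: (35 − 32.625)² / 32.625 = 0.1729
  dwarf purple-flowered: (36 − 32.625)² / 32.625 = 0.3491
  dwarf white-flowered: (11 − 10.875)² / 10.875 = 0.0014
χ² = 0.3527 + 0.1729 + 0.3491 + 0.0014 = 0.8761 ≈ 0.876

0.876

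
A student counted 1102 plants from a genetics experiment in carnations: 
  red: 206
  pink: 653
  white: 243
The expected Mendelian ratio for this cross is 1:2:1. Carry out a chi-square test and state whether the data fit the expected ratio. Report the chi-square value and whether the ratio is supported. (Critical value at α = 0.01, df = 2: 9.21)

40.249; not consistent

Under the 1:2:1 hypothesis (Σ ratio = 4, N = 1102):
  red: 1102 × 1/4 = 275.5
  pink: 1102 × 2/4 = 551
  white: 1102 × 1/4 = 275.5
χ² = Σ (O − E)² / E
  red: (206 − 275.5)² / 275.5 = 17.5327
  pink: (653 − 551)² / 551 = 18.8820
  white: (243 − 275.5)² / 275.5 = 3.8339
χ² = 17.5327 + 18.8820 + 3.8339 = 40.2486 ≈ 40.249
Degrees of freedom = 3 − 1 = 2; critical value at α = 0.01 is 9.21.
Since 40.249 > 9.21, we reject the null hypothesis — the data do not fit the 1:2:1 ratio.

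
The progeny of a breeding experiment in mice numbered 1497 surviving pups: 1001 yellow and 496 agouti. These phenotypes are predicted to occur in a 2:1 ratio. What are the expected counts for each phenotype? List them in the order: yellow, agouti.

The 2:1 ratio has 3 parts, so with N = 1497 the expected counts are:
  yellow: 1497 × 2/3 = 998
  agouti: 1497 × 1/3 = 499

998, 499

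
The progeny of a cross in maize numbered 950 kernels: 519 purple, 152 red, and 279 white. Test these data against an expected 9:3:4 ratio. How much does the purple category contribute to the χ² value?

0.442

The 9:3:4 ratio has 16 parts, so with N = 950 the expected counts are:
  purple: 950 × 9/16 = 534.375
  red: 950 × 3/16 = 178.125
  white: 950 × 4/16 = 237.5
Contribution of purple: (519 − 534.375)² / 534.375 = 0.4424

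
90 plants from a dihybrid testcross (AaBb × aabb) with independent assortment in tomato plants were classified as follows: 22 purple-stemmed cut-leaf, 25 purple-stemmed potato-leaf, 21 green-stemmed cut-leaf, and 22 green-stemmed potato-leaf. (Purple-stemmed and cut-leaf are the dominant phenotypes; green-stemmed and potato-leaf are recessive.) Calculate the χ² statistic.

A dihybrid testcross with independent assortment gives a 1:1:1:1 ratio.
Total ratio parts = 4. Expected numbers out of 90:
  purple-stemmed cut-leaf: 90 × 1/4 = 22.5
  purple-stemmed potato-leaf: 90 × 1/4 = 22.5
  green-stemmed cut-leaf: 90 × 1/4 = 22.5
  green-stemmed potato-leaf: 90 × 1/4 = 22.5
χ² = Σ (O − E)² / E
  purple-stemmed cut-leaf: (22 − 22.5)² / 22.5 = 0.0111
  purple-stemmed potato-leaf: (25 − 22.5)² / 22.5 = 0.2778
  green-stemmed cut-leaf: (21 − 22.5)² / 22.5 = 0.1000
  green-stemmed potato-leaf: (22 − 22.5)² / 22.5 = 0.0111
χ² = 0.0111 + 0.2778 + 0.1000 + 0.0111 = 0.400

0.400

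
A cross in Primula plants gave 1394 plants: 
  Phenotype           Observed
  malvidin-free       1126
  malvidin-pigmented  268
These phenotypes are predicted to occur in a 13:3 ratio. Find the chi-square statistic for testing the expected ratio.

Total ratio parts = 16. Expected numbers out of 1394:
  malvidin-free: 1394 × 13/16 = 1132.625
  malvidin-pigmented: 1394 × 3/16 = 261.375
χ² = Σ (O − E)² / E
  malvidin-free: (1126 − 1132.625)² / 1132.625 = 0.0388
  malvidin-pigmented: (268 − 261.375)² / 261.375 = 0.1679
χ² = 0.0388 + 0.1679 = 0.2067 ≈ 0.207

0.207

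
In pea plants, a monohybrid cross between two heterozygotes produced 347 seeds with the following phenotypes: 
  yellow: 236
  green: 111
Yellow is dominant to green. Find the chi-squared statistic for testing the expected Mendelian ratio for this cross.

For a monohybrid cross between heterozygotes with complete dominance, the expected phenotypic ratio is 3:1.
Total ratio parts = 4. Expected numbers out of 347:
  yellow: 347 × 3/4 = 260.25
  green: 347 × 1/4 = 86.75
χ² = Σ (O − E)² / E
  yellow: (236 − 260.25)² / 260.25 = 2.2596
  green: (111 − 86.75)² / 86.75 = 6.7788
χ² = 2.2596 + 6.7788 = 9.0384 ≈ 9.038

9.038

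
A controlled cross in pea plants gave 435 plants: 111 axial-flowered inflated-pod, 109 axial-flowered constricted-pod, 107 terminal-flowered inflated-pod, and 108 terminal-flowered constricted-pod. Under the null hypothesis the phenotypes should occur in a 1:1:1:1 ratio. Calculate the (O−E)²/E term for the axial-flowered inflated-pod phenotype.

Under the 1:1:1:1 hypothesis (Σ ratio = 4, N = 435):
  axial-flowered inflated-pod: 435 × 1/4 = 108.75
  axial-flowered constricted-pod: 435 × 1/4 = 108.75
  terminal-flowered inflated-pod: 435 × 1/4 = 108.75
  terminal-flowered constricted-pod: 435 × 1/4 = 108.75
Contribution of axial-flowered inflated-pod: (111 − 108.75)² / 108.75 = 0.0466

0.047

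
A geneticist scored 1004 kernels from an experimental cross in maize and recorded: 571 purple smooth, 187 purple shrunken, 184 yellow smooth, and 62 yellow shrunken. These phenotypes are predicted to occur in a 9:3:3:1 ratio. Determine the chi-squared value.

The 9:3:3:1 ratio has 16 parts, so with N = 1004 the expected counts are:
  purple smooth: 1004 × 9/16 = 564.75
  purple shrunken: 1004 × 3/16 = 188.25
  yellow smooth: 1004 × 3/16 = 188.25
  yellow shrunken: 1004 × 1/16 = 62.75
χ² = Σ (O − E)² / E
  purple smooth: (571 − 564.75)² / 564.75 = 0.0692
  purple shrunken: (187 − 188.25)² / 188.25 = 0.0083
  yellow smooth: (184 − 188.25)² / 188.25 = 0.0959
  yellow shrunken: (62 − 62.75)² / 62.75 = 0.0090
χ² = 0.0692 + 0.0083 + 0.0959 + 0.0090 = 0.1824 ≈ 0.182

0.182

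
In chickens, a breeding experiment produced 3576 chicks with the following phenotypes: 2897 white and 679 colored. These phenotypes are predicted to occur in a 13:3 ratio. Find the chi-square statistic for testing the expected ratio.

Under the 13:3 hypothesis (Σ ratio = 16, N = 3576):
  white: 3576 × 13/16 = 2905.5
  colored: 3576 × 3/16 = 670.5
χ² = Σ (O − E)² / E
  white: (2897 − 2905.5)² / 2905.5 = 0.0249
  colored: (679 − 670.5)² / 670.5 = 0.1078
χ² = 0.0249 + 0.1078 = 0.1327 ≈ 0.133

0.133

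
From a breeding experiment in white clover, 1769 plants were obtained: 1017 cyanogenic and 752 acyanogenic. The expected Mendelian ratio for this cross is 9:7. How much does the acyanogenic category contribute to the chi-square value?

Expected counts for N = 1769 under a 9:7 ratio (total parts = 16):
  cyanogenic: 1769 × 9/16 = 995.0625
  acyanogenic: 1769 × 7/16 = 773.9375
Contribution of acyanogenic: (752 − 773.9375)² / 773.9375 = 0.6218

0.622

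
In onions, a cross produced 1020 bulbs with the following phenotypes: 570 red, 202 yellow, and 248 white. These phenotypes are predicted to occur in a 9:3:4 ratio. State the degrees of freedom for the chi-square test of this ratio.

A goodness-of-fit test with 3 phenotype classes has df = 3 − 1 = 2.

2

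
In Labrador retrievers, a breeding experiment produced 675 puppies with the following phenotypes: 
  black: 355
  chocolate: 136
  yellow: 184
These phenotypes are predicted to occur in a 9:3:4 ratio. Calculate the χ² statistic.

Under the 9:3:4 hypothesis (Σ ratio = 16, N = 675):
  black: 675 × 9/16 = 379.6875
  chocolate: 675 × 3/16 = 126.5625
  yellow: 675 × 4/16 = 168.75
χ² = Σ (O − E)² / E
  black: (355 − 379.6875)² / 379.6875 = 1.6052
  chocolate: (136 − 126.5625)² / 126.5625 = 0.7037
  yellow: (184 − 168.75)² / 168.75 = 1.3781
χ² = 1.6052 + 0.7037 + 1.3781 = 3.687

3.687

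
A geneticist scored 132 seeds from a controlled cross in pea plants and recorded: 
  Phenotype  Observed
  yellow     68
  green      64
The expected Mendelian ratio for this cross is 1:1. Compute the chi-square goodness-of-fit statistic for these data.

0.121

Under the 1:1 hypothesis (Σ ratio = 2, N = 132):
  yellow: 132 × 1/2 = 66
  green: 132 × 1/2 = 66
χ² = Σ (O − E)² / E
  yellow: (68 − 66)² / 66 = 0.0606
  green: (64 − 66)² / 66 = 0.0606
χ² = 0.0606 + 0.0606 = 0.1212 ≈ 0.121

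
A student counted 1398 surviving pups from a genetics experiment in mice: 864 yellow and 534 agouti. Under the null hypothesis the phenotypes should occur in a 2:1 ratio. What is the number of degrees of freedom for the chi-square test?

A goodness-of-fit test with 2 phenotype classes has df = 2 − 1 = 1.

1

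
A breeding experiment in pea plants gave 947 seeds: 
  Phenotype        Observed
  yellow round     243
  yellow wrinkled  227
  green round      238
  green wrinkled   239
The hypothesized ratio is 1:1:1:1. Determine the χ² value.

Total ratio parts = 4. Expected numbers out of 947:
  yellow round: 947 × 1/4 = 236.75
  yellow wrinkled: 947 × 1/4 = 236.75
  green round: 947 × 1/4 = 236.75
  green wrinkled: 947 × 1/4 = 236.75
χ² = Σ (O − E)² / E
  yellow round: (243 − 236.75)² / 236.75 = 0.1650
  yellow wrinkled: (227 − 236.75)² / 236.75 = 0.4015
  green round: (238 − 236.75)² / 236.75 = 0.0066
  green wrinkled: (239 − 236.75)² / 236.75 = 0.0214
χ² = 0.1650 + 0.4015 + 0.0066 + 0.0214 = 0.5945 ≈ 0.595

0.595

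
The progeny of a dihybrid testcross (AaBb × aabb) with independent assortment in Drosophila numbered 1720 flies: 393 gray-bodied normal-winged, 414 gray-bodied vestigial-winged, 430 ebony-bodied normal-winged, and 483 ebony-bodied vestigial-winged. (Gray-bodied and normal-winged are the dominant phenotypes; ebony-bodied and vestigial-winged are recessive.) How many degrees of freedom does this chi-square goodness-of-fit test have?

3

A dihybrid testcross with independent assortment gives a 1:1:1:1 ratio.
A goodness-of-fit test with 4 phenotype classes has df = 4 − 1 = 3.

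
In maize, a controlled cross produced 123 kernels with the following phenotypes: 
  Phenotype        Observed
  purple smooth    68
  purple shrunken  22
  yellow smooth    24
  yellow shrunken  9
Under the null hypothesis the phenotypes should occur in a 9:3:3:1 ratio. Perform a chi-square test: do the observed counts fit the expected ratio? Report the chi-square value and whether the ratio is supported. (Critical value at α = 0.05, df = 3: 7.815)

Expected counts for N = 123 under a 9:3:3:1 ratio (total parts = 16):
  purple smooth: 123 × 9/16 = 69.1875
  purple shrunken: 123 × 3/16 = 23.0625
  yellow smooth: 123 × 3/16 = 23.0625
  yellow shrunken: 123 × 1/16 = 7.6875
χ² = Σ (O − E)² / E
  purple smooth: (68 − 69.1875)² / 69.1875 = 0.0204
  purple shrunken: (22 − 23.0625)² / 23.0625 = 0.0489
  yellow smooth: (24 − 23.0625)² / 23.0625 = 0.0381
  yellow shrunken: (9 − 7.6875)² / 7.6875 = 0.2241
χ² = 0.0204 + 0.0489 + 0.0381 + 0.2241 = 0.3315 ≈ 0.332
Degrees of freedom = 4 − 1 = 3; critical value at α = 0.05 is 7.815.
Since 0.332 < 7.815, we fail to reject the null hypothesis — the data are consistent with the 9:3:3:1 ratio.

0.332; consistent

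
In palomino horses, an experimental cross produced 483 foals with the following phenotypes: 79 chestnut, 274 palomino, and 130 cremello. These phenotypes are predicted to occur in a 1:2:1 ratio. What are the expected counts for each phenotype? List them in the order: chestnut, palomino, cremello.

Total ratio parts = 4. Expected numbers out of 483:
  chestnut: 483 × 1/4 = 120.75
  palomino: 483 × 2/4 = 241.5
  cremello: 483 × 1/4 = 120.75

120.75, 241.5, 120.75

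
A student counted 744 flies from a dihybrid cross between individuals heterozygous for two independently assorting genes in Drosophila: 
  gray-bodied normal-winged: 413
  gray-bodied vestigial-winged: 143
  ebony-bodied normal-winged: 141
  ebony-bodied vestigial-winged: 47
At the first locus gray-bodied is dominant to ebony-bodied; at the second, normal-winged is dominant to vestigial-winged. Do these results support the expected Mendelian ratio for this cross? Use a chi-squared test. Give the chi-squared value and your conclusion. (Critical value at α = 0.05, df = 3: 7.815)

A dihybrid F₂ with independent assortment and complete dominance at both loci gives a 9:3:3:1 phenotypic ratio.
The 9:3:3:1 ratio has 16 parts, so with N = 744 the expected counts are:
  gray-bodied normal-winged: 744 × 9/16 = 418.5
  gray-bodied vestigial-winged: 744 × 3/16 = 139.5
  ebony-bodied normal-winged: 744 × 3/16 = 139.5
  ebony-bodied vestigial-winged: 744 × 1/16 = 46.5
χ² = Σ (O − E)² / E
  gray-bodied normal-winged: (413 − 418.5)² / 418.5 = 0.0723
  gray-bodied vestigial-winged: (143 − 139.5)² / 139.5 = 0.0878
  ebony-bodied normal-winged: (141 − 139.5)² / 139.5 = 0.0161
  ebony-bodied vestigial-winged: (47 − 46.5)² / 46.5 = 0.0054
χ² = 0.0723 + 0.0878 + 0.0161 + 0.0054 = 0.1816 ≈ 0.182
Degrees of freedom = 4 − 1 = 3; critical value at α = 0.05 is 7.815.
Since 0.182 < 7.815, we fail to reject the null hypothesis — the data are consistent with the 9:3:3:1 ratio.

0.182; consistent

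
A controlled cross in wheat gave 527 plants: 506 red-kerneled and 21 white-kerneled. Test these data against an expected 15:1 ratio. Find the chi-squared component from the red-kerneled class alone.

0.288

Under the 15:1 hypothesis (Σ ratio = 16, N = 527):
  red-kerneled: 527 × 15/16 = 494.0625
  white-kerneled: 527 × 1/16 = 32.9375
Contribution of red-kerneled: (506 − 494.0625)² / 494.0625 = 0.2884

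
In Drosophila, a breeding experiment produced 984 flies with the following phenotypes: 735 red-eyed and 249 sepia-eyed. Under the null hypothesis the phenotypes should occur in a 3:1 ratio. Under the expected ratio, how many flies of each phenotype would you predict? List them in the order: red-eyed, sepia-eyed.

738, 246

Expected counts for N = 984 under a 3:1 ratio (total parts = 4):
  red-eyed: 984 × 3/4 = 738
  sepia-eyed: 984 × 1/4 = 246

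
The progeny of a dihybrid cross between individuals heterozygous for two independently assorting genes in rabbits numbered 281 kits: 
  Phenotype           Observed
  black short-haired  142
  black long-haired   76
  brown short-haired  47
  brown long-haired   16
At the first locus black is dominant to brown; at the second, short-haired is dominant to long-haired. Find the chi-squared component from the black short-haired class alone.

A dihybrid F₂ with independent assortment and complete dominance at both loci gives a 9:3:3:1 phenotypic ratio.
Total ratio parts = 16. Expected numbers out of 281:
  black short-haired: 281 × 9/16 = 158.0625
  black long-haired: 281 × 3/16 = 52.6875
  brown short-haired: 281 × 3/16 = 52.6875
  brown long-haired: 281 × 1/16 = 17.5625
Contribution of black short-haired: (142 − 158.0625)² / 158.0625 = 1.6323

1.632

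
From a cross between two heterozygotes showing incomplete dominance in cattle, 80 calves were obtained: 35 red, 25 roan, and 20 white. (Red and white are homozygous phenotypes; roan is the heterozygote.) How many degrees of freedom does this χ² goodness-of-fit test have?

2

With incomplete dominance, a heterozygote × heterozygote cross gives a 1:2:1 phenotypic ratio.
A goodness-of-fit test with 3 phenotype classes has df = 3 − 1 = 2.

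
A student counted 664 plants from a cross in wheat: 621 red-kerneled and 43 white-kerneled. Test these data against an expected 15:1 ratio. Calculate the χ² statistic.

Under the 15:1 hypothesis (Σ ratio = 16, N = 664):
  red-kerneled: 664 × 15/16 = 622.5
  white-kerneled: 664 × 1/16 = 41.5
χ² = Σ (O − E)² / E
  red-kerneled: (621 − 622.5)² / 622.5 = 0.0036
  white-kerneled: (43 − 41.5)² / 41.5 = 0.0542
χ² = 0.0036 + 0.0542 = 0.0578 ≈ 0.058

0.058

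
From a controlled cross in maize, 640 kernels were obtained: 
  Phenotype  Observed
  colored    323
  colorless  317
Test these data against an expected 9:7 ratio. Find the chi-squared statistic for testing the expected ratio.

8.692

Under the 9:7 hypothesis (Σ ratio = 16, N = 640):
  colored: 640 × 9/16 = 360
  colorless: 640 × 7/16 = 280
χ² = Σ (O − E)² / E
  colored: (323 − 360)² / 360 = 3.8028
  colorless: (317 − 280)² / 280 = 4.8893
χ² = 3.8028 + 4.8893 = 8.6921 ≈ 8.692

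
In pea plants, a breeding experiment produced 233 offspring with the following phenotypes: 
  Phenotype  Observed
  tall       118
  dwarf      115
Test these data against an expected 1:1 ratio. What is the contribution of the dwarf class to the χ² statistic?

Total ratio parts = 2. Expected numbers out of 233:
  tall: 233 × 1/2 = 116.5
  dwarf: 233 × 1/2 = 116.5
Contribution of dwarf: (115 − 116.5)² / 116.5 = 0.0193

0.019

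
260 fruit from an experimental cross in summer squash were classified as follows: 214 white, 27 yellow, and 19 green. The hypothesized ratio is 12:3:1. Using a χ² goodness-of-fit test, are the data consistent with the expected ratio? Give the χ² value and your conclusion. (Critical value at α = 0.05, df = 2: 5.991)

Under the 12:3:1 hypothesis (Σ ratio = 16, N = 260):
  white: 260 × 12/16 = 195
  yellow: 260 × 3/16 = 48.75
  green: 260 × 1/16 = 16.25
χ² = Σ (O − E)² / E
  white: (214 − 195)² / 195 = 1.8513
  yellow: (27 − 48.75)² / 48.75 = 9.7038
  green: (19 − 16.25)² / 16.25 = 0.4654
χ² = 1.8513 + 9.7038 + 0.4654 = 12.0205 ≈ 12.021
Degrees of freedom = 3 − 1 = 2; critical value at α = 0.05 is 5.991.
Since 12.021 > 5.991, we reject the null hypothesis — the data do not fit the 12:3:1 ratio.

12.021; not consistent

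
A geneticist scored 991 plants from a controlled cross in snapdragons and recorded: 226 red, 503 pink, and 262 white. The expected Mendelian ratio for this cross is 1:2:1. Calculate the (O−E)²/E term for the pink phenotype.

Expected counts for N = 991 under a 1:2:1 ratio (total parts = 4):
  red: 991 × 1/4 = 247.75
  pink: 991 × 2/4 = 495.5
  white: 991 × 1/4 = 247.75
Contribution of pink: (503 − 495.5)² / 495.5 = 0.1135

0.114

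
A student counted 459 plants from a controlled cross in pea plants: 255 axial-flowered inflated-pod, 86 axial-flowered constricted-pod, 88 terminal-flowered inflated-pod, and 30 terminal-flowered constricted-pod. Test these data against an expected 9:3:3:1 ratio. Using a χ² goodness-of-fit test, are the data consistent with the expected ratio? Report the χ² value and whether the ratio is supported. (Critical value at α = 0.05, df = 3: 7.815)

Expected counts for N = 459 under a 9:3:3:1 ratio (total parts = 16):
  axial-flowered inflated-pod: 459 × 9/16 = 258.1875
  axial-flowered constricted-pod: 459 × 3/16 = 86.0625
  terminal-flowered inflated-pod: 459 × 3/16 = 86.0625
  terminal-flowered constricted-pod: 459 × 1/16 = 28.6875
χ² = Σ (O − E)² / E
  axial-flowered inflated-pod: (255 − 258.1875)² / 258.1875 = 0.0394
  axial-flowered constricted-pod: (86 − 86.0625)² / 86.0625 = 0.0000
  terminal-flowered inflated-pod: (88 − 86.0625)² / 86.0625 = 0.0436
  terminal-flowered constricted-pod: (30 − 28.6875)² / 28.6875 = 0.0600
χ² = 0.0394 + 0.0000 + 0.0436 + 0.0600 = 0.143
Degrees of freedom = 4 − 1 = 3; critical value at α = 0.05 is 7.815.
Since 0.143 < 7.815, we fail to reject the null hypothesis — the data are consistent with the 9:3:3:1 ratio.

0.143; consistent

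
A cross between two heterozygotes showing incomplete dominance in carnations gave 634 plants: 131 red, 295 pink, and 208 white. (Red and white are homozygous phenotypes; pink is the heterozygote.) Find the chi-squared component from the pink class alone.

1.527

With incomplete dominance, a heterozygote × heterozygote cross gives a 1:2:1 phenotypic ratio.
Total ratio parts = 4. Expected numbers out of 634:
  red: 634 × 1/4 = 158.5
  pink: 634 × 2/4 = 317
  white: 634 × 1/4 = 158.5
Contribution of pink: (295 − 317)² / 317 = 1.5268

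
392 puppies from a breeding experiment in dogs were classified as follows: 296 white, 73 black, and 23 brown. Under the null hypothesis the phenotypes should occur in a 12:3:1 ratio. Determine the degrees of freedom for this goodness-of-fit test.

2

A goodness-of-fit test with 3 phenotype classes has df = 3 − 1 = 2.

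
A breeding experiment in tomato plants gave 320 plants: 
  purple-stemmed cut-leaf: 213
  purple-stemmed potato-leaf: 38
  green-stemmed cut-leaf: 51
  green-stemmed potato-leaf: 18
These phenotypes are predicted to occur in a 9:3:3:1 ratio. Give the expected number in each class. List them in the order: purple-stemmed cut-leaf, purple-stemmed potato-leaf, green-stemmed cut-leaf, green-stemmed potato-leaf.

180, 60, 60, 20

Total ratio parts = 16. Expected numbers out of 320:
  purple-stemmed cut-leaf: 320 × 9/16 = 180
  purple-stemmed potato-leaf: 320 × 3/16 = 60
  green-stemmed cut-leaf: 320 × 3/16 = 60
  green-stemmed potato-leaf: 320 × 1/16 = 20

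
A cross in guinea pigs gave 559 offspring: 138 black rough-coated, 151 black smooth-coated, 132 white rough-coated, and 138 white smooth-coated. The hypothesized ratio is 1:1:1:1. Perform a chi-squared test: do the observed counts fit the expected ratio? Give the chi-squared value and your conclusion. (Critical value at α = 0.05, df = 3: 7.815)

Total ratio parts = 4. Expected numbers out of 559:
  black rough-coated: 559 × 1/4 = 139.75
  black smooth-coated: 559 × 1/4 = 139.75
  white rough-coated: 559 × 1/4 = 139.75
  white smooth-coated: 559 × 1/4 = 139.75
χ² = Σ (O − E)² / E
  black rough-coated: (138 − 139.75)² / 139.75 = 0.0219
  black smooth-coated: (151 − 139.75)² / 139.75 = 0.9056
  white rough-coated: (132 − 139.75)² / 139.75 = 0.4298
  white smooth-coated: (138 − 139.75)² / 139.75 = 0.0219
χ² = 0.0219 + 0.9056 + 0.4298 + 0.0219 = 1.3792 ≈ 1.379
Degrees of freedom = 4 − 1 = 3; critical value at α = 0.05 is 7.815.
Since 1.379 < 7.815, we fail to reject the null hypothesis — the data are consistent with the 1:1:1:1 ratio.

1.379; consistent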